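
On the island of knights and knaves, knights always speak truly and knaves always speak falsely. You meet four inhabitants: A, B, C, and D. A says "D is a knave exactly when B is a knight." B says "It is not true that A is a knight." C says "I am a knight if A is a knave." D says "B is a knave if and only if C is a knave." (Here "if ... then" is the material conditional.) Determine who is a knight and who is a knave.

A is a knave, B is a knight, C is a knight, and D is a knight.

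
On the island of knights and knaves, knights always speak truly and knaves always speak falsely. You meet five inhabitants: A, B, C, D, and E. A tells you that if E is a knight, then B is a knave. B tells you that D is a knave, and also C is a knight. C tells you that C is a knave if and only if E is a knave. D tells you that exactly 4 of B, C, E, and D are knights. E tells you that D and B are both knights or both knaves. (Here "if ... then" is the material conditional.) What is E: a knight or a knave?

Consistent assignments: {A=knight, B=knave, C=knave, D=knave, E=knight}
In every consistent assignment, E is a knight.

E is a knight.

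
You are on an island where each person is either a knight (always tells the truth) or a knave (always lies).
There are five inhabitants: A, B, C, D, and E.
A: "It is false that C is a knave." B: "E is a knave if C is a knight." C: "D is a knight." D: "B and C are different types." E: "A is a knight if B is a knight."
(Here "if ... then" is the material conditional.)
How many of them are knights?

4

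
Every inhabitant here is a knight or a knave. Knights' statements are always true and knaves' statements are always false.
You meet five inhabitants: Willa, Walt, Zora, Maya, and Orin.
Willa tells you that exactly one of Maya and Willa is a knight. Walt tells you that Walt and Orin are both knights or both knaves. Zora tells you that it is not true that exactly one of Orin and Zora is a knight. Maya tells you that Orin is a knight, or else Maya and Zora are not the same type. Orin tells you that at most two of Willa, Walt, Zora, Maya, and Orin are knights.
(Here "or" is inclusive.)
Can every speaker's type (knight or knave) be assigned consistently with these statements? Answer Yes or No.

No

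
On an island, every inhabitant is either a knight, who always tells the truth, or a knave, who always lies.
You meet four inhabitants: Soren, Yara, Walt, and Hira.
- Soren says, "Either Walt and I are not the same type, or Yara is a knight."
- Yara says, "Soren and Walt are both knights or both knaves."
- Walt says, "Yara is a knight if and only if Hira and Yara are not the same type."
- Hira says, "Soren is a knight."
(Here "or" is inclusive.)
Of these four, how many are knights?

2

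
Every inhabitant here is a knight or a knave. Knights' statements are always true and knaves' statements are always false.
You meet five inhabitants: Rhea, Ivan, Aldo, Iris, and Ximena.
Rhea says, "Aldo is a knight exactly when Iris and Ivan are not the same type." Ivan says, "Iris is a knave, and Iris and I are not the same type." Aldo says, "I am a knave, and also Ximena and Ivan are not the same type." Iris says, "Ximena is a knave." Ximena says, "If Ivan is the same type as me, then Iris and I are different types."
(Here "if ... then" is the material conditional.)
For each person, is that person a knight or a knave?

Knights: Ivan and Ximena. Knaves: Rhea, Aldo, and Iris.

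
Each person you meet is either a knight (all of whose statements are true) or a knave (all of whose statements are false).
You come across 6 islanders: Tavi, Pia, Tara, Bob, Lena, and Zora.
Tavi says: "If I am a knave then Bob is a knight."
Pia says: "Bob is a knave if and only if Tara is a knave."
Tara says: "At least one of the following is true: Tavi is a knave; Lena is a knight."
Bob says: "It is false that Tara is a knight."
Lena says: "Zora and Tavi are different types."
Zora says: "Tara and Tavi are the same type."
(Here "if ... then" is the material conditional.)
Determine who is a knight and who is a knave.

Tavi is a knave, so "if I am a knave then Bob is a knight" must be False — and it is.
Pia is a knave, so "Bob is a knave if and only if Tara is a knave" must be False — and it is.
Tara (knight): "at least one of the following is true: Tavi is a knave; Lena is a knight" — True. ✓
Since Bob is a knave, "it is false that Tara is a knight" needs to be False, which holds.
As a knave, Lena's statement "Zora and Tavi are different types" should be False; it is.
As a knave, Zora's statement "Tara and Tavi are the same type" should be False; it is.

Tavi is a knave, Pia is a knave, Tara is a knight, Bob is a knave, Lena is a knave, and Zora is a knave.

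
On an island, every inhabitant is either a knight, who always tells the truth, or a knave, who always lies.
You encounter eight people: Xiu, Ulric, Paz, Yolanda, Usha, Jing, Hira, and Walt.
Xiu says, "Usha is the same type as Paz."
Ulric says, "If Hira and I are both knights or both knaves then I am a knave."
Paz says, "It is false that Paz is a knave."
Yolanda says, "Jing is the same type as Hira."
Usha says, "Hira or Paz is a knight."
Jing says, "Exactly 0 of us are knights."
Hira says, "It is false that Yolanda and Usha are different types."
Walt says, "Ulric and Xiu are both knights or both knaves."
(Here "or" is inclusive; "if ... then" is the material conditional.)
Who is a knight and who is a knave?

Knights: Xiu, Ulric, Yolanda, and Walt. Knaves: Paz, Usha, Jing, and Hira.

Xiu is a knight, so "Usha is the same type as Paz" must be True — and it is.
Ulric is a knight, and the claim "if Hira and I are both knights or both knaves then I am a knave" is indeed True.
Paz (knave): "it is false that Paz is a knave" — false. ✓
Yolanda is a knight; "Jing is the same type as Hira" is True, as required.
Usha (knave): "Hira or Paz is a knight" — false. ✓
Jing is a knave, and the claim "exactly 0 of us are knights" is indeed false.
As a knave, Hira's statement "it is false that Yolanda and Usha are different types" should be false; it is.
Since Walt is a knight, "Ulric and Xiu are both knights or both knaves" needs to be True, which holds.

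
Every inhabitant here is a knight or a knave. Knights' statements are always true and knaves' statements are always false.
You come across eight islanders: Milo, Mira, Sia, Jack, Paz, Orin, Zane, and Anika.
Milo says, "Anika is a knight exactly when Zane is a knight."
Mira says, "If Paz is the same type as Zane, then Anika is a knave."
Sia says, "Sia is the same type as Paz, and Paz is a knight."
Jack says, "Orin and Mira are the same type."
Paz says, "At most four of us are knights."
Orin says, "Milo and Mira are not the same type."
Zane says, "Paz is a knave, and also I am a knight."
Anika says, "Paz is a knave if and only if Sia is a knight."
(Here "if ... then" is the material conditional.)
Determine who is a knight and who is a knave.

Milo is a knight, so "Anika is a knight exactly when Zane is a knight" must be True — and it is.
Mira is a knight; "if Paz is the same type as Zane, then Anika is a knave" is True, as required.
As a knight, Sia's statement "Sia is the same type as Paz, and Paz is a knight" should be True; it is.
Jack is a knave, and the claim "Orin and Mira are the same type" is indeed false.
Paz (knight): "at most four of us are knights" — True. ✓
Since Orin is a knave, "Milo and Mira are not the same type" needs to be false, which holds.
Zane is a knave, so "Paz is a knave, and also I am a knight" must be false — and it is.
Anika is a knave; "Paz is a knave if and only if Sia is a knight" is false, as required.

Milo is a knight, Mira is a knight, Sia is a knight, Jack is a knave, Paz is a knight, Orin is a knave, Zane is a knave, and Anika is a knave.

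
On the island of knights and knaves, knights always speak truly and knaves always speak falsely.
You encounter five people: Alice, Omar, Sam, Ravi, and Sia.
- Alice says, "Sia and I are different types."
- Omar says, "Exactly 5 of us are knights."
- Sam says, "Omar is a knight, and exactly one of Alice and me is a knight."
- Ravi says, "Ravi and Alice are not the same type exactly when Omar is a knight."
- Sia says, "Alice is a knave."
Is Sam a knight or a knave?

Sam is a knave.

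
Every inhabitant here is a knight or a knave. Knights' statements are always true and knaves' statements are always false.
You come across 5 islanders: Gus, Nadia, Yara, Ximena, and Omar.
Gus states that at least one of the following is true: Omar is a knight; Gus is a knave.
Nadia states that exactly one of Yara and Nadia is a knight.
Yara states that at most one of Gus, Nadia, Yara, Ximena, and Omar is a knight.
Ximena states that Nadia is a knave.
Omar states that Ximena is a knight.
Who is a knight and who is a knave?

Gus is a knight, Nadia is a knave, Yara is a knave, Ximena is a knight, and Omar is a knight.

Suppose Gus is a knave. Then Gus's statement "at least one of the following is true: Omar is a knight; Gus is a knave" would have to be false. Checking the 16 ways to assign the others, none is consistent with every speaker.
(For instance, with Nadia=knave, Yara=knave, Ximena=knight, Omar=knight, Gus's claim "at least one of the following is true: Omar is a knight; Gus is a knave" comes out true where it would need to be false.)
So Gus must be a knight, making "at least one of the following is true: Omar is a knight; Gus is a knave" true. Taking Gus=knight, Nadia=knave, Yara=knave, Ximena=knight, Omar=knight, each remaining statement checks out:
  Nadia (knave): "exactly one of Yara and Nadia is a knight" — false. ✓
  Yara (knave): "at most one of Gus, Nadia, Yara, Ximena, and Omar is a knight" — false. ✓
  Ximena (knight): "Nadia is a knave" — true. ✓
  Omar (knight): "Ximena is a knight" — true. ✓
This is the unique consistent assignment.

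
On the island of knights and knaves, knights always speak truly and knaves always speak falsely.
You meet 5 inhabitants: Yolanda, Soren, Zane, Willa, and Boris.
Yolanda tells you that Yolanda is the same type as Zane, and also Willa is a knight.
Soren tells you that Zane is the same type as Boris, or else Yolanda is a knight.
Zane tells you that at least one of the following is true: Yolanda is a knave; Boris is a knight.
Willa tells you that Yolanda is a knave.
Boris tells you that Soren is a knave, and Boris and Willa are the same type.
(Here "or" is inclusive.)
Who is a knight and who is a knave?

Knights: Zane and Willa. Knaves: Yolanda, Soren, and Boris.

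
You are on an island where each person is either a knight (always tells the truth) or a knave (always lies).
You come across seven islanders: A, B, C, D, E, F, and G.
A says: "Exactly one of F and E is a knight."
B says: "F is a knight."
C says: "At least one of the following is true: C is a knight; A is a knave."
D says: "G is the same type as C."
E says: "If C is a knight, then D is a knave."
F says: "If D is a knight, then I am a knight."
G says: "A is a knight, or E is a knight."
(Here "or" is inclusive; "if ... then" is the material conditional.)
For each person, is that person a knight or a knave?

Knights: A, B, C, D, F, and G. Knaves: E.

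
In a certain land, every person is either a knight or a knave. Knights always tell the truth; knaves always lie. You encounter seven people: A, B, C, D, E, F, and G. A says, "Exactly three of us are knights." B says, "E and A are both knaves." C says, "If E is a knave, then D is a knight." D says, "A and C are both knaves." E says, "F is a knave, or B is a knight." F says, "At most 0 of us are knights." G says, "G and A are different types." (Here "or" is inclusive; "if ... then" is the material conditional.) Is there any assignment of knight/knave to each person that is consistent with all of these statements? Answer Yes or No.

Yes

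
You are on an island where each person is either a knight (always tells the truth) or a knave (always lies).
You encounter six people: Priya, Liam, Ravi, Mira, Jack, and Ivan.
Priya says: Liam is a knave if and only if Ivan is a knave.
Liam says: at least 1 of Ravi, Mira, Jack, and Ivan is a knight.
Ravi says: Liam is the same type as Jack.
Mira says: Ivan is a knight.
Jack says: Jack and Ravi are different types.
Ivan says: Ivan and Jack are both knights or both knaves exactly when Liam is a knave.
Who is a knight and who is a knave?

Priya is a knight, Liam is a knight, Ravi is a knave, Mira is a knight, Jack is a knave, and Ivan is a knight.

As a knight, Priya's statement "Liam is a knave if and only if Ivan is a knave" should be true; it is.
Liam (knight): "at least 1 of Ravi, Mira, Jack, and Ivan is a knight" — true. ✓
Ravi is a knave; "Liam is the same type as Jack" is false, as required.
Since Mira is a knight, "Ivan is a knight" needs to be true, which holds.
Jack is a knave; "Jack and Ravi are different types" is false, as required.
Ivan is a knight, so "Ivan and Jack are both knights or both knaves exactly when Liam is a knave" must be true — and it is.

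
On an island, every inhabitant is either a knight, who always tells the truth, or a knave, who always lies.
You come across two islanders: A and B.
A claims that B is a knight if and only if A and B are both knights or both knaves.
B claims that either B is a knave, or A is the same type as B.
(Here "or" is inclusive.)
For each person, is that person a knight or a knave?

Suppose A is a knave. Then A's statement "B is a knight if and only if A and B are both knights or both knaves" would have to be false. Checking the 2 ways to assign the others, none is consistent with every speaker.
(For instance, with B=knight, B's claim "either B is a knave, or A is the same type as B" comes out false where it would need to be true.)
So A must be a knight, making "B is a knight if and only if A and B are both knights or both knaves" true. Taking A=knight, B=knight, each remaining statement checks out:
  B (knight): "either B is a knave, or A is the same type as B" — true. ✓
This is the unique consistent assignment.

A is a knight and B is a knight.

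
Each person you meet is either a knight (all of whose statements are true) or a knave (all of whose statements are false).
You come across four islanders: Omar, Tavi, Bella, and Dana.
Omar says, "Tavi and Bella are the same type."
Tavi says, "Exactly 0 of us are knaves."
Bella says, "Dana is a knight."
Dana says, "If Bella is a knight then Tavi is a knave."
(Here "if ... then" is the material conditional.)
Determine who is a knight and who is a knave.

Omar is a knave, Tavi is a knave, Bella is a knight, and Dana is a knight.

Omar is a knave, and the claim "Tavi and Bella are the same type" is indeed False.
Tavi (knave): "exactly 0 of us are knaves" — False. ✓
Bella (knight): "Dana is a knight" — true. ✓
Dana is a knight, and the claim "if Bella is a knight then Tavi is a knave" is indeed true.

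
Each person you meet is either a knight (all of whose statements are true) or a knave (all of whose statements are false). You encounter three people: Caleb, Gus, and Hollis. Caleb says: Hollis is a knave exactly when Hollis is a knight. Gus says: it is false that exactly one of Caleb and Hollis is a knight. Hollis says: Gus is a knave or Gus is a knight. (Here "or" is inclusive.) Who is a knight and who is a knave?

Caleb is a knave, Gus is a knave, and Hollis is a knight.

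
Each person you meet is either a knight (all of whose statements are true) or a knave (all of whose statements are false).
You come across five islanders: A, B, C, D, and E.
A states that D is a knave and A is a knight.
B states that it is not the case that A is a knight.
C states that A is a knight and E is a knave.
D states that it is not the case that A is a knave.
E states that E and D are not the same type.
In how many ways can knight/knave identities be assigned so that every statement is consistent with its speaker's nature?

2

Consistent assignments:
  A=knave, B=knight, C=knave, D=knave, E=knight
  A=knave, B=knight, C=knave, D=knave, E=knave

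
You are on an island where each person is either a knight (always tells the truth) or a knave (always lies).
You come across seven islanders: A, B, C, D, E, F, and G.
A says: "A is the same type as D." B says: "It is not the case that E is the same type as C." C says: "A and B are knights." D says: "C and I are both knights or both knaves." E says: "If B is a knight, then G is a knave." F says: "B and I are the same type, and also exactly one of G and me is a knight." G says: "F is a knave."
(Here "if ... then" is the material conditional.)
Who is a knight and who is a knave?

A is a knight, so "A is the same type as D" must be True — and it is.
As a knight, B's statement "it is not the case that E is the same type as C" should be True; it is.
C is a knight, so "A and B are knights" must be True — and it is.
As a knight, D's statement "C and I are both knights or both knaves" should be True; it is.
E is a knave, so "if B is a knight, then G is a knave" must be false — and it is.
Since F is a knave, "B and I are the same type, and also exactly one of G and me is a knight" needs to be false, which holds.
G is a knight; "F is a knave" is True, as required.

A is a knight, B is a knight, C is a knight, D is a knight, E is a knave, F is a knave, and G is a knight.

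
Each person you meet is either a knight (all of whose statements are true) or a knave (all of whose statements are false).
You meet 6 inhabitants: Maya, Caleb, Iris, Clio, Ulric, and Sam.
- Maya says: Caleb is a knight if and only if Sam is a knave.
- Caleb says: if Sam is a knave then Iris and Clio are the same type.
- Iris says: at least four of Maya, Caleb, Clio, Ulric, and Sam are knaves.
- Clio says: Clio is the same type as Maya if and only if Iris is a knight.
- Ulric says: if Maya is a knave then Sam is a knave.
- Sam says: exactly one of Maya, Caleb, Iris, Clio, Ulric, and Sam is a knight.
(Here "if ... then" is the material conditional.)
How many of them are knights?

The unique consistent assignment is Maya=knave, Caleb=knave, Iris=knave, Clio=knight, Ulric=knight, Sam=knave.
That has 2 knights.

2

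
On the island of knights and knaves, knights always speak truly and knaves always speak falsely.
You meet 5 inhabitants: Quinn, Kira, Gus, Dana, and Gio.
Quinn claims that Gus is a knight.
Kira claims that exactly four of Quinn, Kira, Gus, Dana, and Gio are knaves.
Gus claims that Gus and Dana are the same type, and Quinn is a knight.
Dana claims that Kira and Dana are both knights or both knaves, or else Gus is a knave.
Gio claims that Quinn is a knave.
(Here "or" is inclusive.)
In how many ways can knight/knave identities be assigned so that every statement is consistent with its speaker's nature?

1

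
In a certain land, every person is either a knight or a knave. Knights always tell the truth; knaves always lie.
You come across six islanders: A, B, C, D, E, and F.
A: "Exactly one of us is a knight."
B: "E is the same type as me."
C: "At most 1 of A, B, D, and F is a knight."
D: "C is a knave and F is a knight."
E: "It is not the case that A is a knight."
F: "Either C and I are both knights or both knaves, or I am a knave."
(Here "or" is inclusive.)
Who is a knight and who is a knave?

A is a knave, B is a knave, C is a knight, D is a knave, E is a knight, and F is a knight.

A (knave): "exactly one of us is a knight" — False. ✓
As a knave, B's statement "E is the same type as me" should be False; it is.
C is a knight, and the claim "at most 1 of A, B, D, and F is a knight" is indeed true.
D is a knave, so "C is a knave and F is a knight" must be False — and it is.
E (knight): "it is not the case that A is a knight" — true. ✓
F is a knight, and the claim "either C and I are both knights or both knaves, or I am a knave" is indeed true.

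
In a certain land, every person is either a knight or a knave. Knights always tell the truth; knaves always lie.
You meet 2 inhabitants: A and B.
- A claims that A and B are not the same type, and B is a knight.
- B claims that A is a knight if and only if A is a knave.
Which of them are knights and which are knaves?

Knights: none. Knaves: A and B.

Suppose A is a knight. Then A's statement "A and B are not the same type, and B is a knight" would have to be true. Checking the 2 ways to assign the others, none is consistent with every speaker.
(For instance, with B=knave, A's claim "A and B are not the same type, and B is a knight" comes out false where it would need to be true.)
So A must be a knave, making "A and B are not the same type, and B is a knight" false. Taking A=knave, B=knave, each remaining statement checks out:
  B (knave): "A is a knight if and only if A is a knave" — false. ✓
This is the unique consistent assignment.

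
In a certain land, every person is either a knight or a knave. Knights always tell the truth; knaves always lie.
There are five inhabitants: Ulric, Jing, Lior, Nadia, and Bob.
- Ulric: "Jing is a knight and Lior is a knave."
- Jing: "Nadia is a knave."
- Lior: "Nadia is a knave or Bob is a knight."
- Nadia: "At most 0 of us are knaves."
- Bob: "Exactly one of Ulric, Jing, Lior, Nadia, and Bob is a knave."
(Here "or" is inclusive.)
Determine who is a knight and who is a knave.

Knights: Jing and Lior. Knaves: Ulric, Nadia, and Bob.

Ulric is a knave; "Jing is a knight and Lior is a knave" is False, as required.
Jing (knight): "Nadia is a knave" — True. ✓
Lior is a knight; "Nadia is a knave or Bob is a knight" is True, as required.
Nadia is a knave; "at most 0 of us are knaves" is False, as required.
Bob is a knave, so "exactly one of Ulric, Jing, Lior, Nadia, and Bob is a knave" must be False — and it is.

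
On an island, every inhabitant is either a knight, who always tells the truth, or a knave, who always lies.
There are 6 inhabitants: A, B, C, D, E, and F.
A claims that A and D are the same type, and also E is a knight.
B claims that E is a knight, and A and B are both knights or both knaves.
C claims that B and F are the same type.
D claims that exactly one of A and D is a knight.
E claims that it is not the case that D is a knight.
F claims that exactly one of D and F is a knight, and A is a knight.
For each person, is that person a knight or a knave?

A is a knave, B is a knave, C is a knight, D is a knight, E is a knave, and F is a knave.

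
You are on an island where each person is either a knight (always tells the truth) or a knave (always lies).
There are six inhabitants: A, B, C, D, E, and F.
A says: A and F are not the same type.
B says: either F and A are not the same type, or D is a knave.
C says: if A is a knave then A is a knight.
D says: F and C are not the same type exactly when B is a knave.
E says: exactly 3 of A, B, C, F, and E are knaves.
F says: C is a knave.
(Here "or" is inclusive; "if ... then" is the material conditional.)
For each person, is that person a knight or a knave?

Since A is a knight, "A and F are not the same type" needs to be True, which holds.
B is a knight, so "either F and A are not the same type, or D is a knave" must be True — and it is.
Since C is a knight, "if A is a knave then A is a knight" needs to be True, which holds.
D is a knave, and the claim "F and C are not the same type exactly when B is a knave" is indeed False.
Since E is a knave, "exactly 3 of A, B, C, F, and E are knaves" needs to be False, which holds.
F is a knave; "C is a knave" is False, as required.

A is a knight, B is a knight, C is a knight, D is a knave, E is a knave, and F is a knave.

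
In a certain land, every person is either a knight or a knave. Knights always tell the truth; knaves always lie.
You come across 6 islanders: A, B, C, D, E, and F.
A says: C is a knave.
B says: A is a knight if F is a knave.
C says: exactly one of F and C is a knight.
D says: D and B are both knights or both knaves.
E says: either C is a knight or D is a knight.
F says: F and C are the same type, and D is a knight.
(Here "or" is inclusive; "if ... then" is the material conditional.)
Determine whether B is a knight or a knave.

B is a knight.

Consistent assignments: {A=knight, B=knight, C=knave, D=knave, E=knave, F=knave}
In every consistent assignment, B is a knight.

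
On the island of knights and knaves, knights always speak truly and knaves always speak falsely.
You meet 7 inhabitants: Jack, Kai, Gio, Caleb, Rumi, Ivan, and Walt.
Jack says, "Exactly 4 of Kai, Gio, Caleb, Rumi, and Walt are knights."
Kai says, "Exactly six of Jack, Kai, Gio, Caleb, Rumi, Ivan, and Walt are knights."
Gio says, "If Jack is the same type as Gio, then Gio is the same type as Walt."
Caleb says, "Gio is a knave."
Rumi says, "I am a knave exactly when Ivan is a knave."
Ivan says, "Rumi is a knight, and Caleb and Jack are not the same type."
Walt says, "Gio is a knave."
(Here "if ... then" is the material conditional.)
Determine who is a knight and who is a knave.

Jack is a knave, so "exactly 4 of Kai, Gio, Caleb, Rumi, and Walt are knights" must be False — and it is.
As a knave, Kai's statement "exactly six of Jack, Kai, Gio, Caleb, Rumi, Ivan, and Walt are knights" should be False; it is.
As a knave, Gio's statement "if Jack is the same type as Gio, then Gio is the same type as Walt" should be False; it is.
Caleb is a knight, and the claim "Gio is a knave" is indeed True.
Since Rumi is a knight, "I am a knave exactly when Ivan is a knave" needs to be True, which holds.
Ivan (knight): "Rumi is a knight, and Caleb and Jack are not the same type" — True. ✓
Walt is a knight; "Gio is a knave" is True, as required.

Jack is a knave, Kai is a knave, Gio is a knave, Caleb is a knight, Rumi is a knight, Ivan is a knight, and Walt is a knight.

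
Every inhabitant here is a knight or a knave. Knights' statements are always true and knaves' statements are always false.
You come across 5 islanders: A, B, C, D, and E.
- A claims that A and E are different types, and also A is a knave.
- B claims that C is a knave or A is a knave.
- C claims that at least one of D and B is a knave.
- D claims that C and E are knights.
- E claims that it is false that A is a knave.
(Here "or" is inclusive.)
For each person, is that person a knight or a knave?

A is a knave, so "A and E are different types, and also A is a knave" must be false — and it is.
B is a knight, so "C is a knave or A is a knave" must be true — and it is.
C is a knight, and the claim "at least one of D and B is a knave" is indeed true.
D is a knave, and the claim "C and E are knights" is indeed false.
E is a knave; "it is false that A is a knave" is false, as required.

A is a knave, B is a knight, C is a knight, D is a knave, and E is a knave.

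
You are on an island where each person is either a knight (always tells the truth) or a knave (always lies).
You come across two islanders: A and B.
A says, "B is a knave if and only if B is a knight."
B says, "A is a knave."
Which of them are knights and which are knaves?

A (knave): "B is a knave if and only if B is a knight" — false. ✓
Since B is a knight, "A is a knave" needs to be true, which holds.

A is a knave and B is a knight.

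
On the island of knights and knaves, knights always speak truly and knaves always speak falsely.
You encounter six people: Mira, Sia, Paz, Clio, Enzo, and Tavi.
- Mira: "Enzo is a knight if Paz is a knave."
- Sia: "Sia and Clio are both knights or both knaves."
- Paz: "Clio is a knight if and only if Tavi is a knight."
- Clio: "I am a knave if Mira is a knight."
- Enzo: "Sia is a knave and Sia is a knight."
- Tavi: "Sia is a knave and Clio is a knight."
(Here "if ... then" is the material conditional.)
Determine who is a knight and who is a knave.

Mira is a knave, Sia is a knight, Paz is a knave, Clio is a knight, Enzo is a knave, and Tavi is a knave.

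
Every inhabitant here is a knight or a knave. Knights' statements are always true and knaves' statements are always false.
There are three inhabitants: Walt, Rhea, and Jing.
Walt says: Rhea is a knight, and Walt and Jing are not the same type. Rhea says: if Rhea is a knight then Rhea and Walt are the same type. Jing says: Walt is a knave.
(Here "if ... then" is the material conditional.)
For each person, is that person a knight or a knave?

Walt is a knight, Rhea is a knight, and Jing is a knave.

Suppose Walt is a knave. Then Walt's statement "Rhea is a knight, and Walt and Jing are not the same type" would have to be false. Checking the 4 ways to assign the others, none is consistent with every speaker.
(For instance, with Rhea=knight, Jing=knave, Rhea's claim "if Rhea is a knight then Rhea and Walt are the same type" comes out false where it would need to be true.)
So Walt must be a knight, making "Rhea is a knight, and Walt and Jing are not the same type" true. Taking Walt=knight, Rhea=knight, Jing=knave, each remaining statement checks out:
  Rhea (knight): "if Rhea is a knight then Rhea and Walt are the same type" — true. ✓
  Jing (knave): "Walt is a knave" — false. ✓
This is the unique consistent assignment.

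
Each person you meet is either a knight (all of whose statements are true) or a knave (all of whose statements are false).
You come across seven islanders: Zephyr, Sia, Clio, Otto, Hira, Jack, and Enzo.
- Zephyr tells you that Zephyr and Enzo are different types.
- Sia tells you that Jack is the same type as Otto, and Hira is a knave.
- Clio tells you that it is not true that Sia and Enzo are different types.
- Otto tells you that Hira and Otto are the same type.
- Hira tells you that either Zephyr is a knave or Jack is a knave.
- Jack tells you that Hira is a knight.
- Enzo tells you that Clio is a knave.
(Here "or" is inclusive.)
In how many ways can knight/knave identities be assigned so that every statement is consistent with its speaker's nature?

Consistent assignments:
  Zephyr=knave, Sia=knave, Clio=knight, Otto=knight, Hira=knight, Jack=knight, Enzo=knave
  Zephyr=knave, Sia=knave, Clio=knight, Otto=knave, Hira=knight, Jack=knight, Enzo=knave

2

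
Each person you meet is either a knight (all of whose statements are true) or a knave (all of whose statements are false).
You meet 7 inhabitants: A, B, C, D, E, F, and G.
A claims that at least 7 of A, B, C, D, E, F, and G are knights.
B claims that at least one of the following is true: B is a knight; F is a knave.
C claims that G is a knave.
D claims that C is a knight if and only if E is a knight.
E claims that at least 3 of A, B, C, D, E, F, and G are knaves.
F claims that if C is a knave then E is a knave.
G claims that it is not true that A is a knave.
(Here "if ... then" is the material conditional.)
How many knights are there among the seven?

The unique consistent assignment is A=knave, B=knave, C=knight, D=knight, E=knight, F=knight, G=knave.
That has 4 knights.

4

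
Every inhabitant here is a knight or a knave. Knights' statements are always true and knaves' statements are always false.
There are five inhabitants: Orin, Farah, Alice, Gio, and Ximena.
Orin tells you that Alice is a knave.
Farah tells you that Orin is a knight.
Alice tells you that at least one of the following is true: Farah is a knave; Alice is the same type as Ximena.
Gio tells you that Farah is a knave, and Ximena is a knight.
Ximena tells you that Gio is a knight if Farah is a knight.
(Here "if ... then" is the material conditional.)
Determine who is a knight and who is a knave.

Orin is a knave, Farah is a knave, Alice is a knight, Gio is a knight, and Ximena is a knight.

Suppose Orin is a knight. Then Orin's statement "Alice is a knave" would have to be true. Checking the 16 ways to assign the others, none is consistent with every speaker.
(For instance, with Farah=knave, Alice=knight, Gio=knight, Ximena=knight, Orin's claim "Alice is a knave" comes out false where it would need to be true.)
So Orin must be a knave, making "Alice is a knave" false. Taking Orin=knave, Farah=knave, Alice=knight, Gio=knight, Ximena=knight, each remaining statement checks out:
  Farah (knave): "Orin is a knight" — false. ✓
  Alice (knight): "at least one of the following is true: Farah is a knave; Alice is the same type as Ximena" — true. ✓
  Gio (knight): "Farah is a knave, and Ximena is a knight" — true. ✓
  Ximena (knight): "Gio is a knight if Farah is a knight" — true. ✓
This is the unique consistent assignment.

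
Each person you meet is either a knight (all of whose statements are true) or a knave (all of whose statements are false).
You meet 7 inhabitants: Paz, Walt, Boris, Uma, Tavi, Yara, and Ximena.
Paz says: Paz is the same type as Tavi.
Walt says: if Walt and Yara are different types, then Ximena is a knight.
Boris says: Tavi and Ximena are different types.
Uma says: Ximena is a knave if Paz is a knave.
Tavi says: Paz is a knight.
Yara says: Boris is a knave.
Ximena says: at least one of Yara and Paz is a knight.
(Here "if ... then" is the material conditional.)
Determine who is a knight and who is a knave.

Paz is a knight, and the claim "Paz is the same type as Tavi" is indeed true.
As a knight, Walt's statement "if Walt and Yara are different types, then Ximena is a knight" should be true; it is.
Since Boris is a knave, "Tavi and Ximena are different types" needs to be false, which holds.
Uma (knight): "Ximena is a knave if Paz is a knave" — true. ✓
Tavi is a knight; "Paz is a knight" is true, as required.
Yara is a knight; "Boris is a knave" is true, as required.
As a knight, Ximena's statement "at least one of Yara and Paz is a knight" should be true; it is.

Knights: Paz, Walt, Uma, Tavi, Yara, and Ximena. Knaves: Boris.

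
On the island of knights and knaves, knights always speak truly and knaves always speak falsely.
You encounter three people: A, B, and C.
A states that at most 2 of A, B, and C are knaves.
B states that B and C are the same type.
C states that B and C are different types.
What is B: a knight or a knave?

Consistent assignments: {A=knight, B=knave, C=knight}
In every consistent assignment, B is a knave.

B is a knave.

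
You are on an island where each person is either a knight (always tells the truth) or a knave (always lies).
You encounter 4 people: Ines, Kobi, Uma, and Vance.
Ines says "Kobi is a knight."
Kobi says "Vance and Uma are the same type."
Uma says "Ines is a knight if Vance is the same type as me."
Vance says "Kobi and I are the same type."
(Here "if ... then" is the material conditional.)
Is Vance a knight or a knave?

Vance is a knight.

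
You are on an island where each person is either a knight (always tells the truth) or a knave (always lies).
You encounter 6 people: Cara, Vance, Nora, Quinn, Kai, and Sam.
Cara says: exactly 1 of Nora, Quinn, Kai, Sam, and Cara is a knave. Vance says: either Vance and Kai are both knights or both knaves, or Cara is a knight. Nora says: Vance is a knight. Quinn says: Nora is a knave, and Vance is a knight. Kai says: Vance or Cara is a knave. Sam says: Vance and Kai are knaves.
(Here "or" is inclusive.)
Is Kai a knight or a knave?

Consistent assignments: {Cara=knave, Vance=knight, Nora=knight, Quinn=knave, Kai=knight, Sam=knave}; {Cara=knave, Vance=knave, Nora=knave, Quinn=knave, Kai=knight, Sam=knave}
In every consistent assignment, Kai is a knight.

Kai is a knight.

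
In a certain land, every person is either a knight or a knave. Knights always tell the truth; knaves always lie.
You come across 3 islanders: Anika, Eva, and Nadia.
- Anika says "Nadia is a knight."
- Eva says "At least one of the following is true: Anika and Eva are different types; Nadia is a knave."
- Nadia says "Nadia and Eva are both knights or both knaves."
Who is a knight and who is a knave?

Knights: Eva. Knaves: Anika and Nadia.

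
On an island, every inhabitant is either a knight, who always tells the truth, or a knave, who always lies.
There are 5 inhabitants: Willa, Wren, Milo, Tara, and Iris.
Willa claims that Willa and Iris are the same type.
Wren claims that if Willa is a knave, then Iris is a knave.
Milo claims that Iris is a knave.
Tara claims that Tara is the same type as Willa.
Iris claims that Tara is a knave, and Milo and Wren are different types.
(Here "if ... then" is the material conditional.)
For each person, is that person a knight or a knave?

Willa is a knight, Wren is a knight, Milo is a knave, Tara is a knave, and Iris is a knight.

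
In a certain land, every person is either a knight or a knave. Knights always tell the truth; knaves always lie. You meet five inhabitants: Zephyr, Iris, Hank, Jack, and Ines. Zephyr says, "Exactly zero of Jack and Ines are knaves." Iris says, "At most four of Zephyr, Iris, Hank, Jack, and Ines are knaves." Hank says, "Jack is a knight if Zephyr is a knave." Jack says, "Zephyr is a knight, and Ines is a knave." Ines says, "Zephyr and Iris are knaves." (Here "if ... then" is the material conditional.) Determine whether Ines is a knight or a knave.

Ines is a knave.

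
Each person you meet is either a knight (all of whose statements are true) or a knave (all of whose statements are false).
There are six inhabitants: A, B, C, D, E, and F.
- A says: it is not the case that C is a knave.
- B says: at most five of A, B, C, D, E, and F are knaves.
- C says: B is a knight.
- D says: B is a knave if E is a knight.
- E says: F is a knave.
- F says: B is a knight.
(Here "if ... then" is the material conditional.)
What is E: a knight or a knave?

Consistent assignments: {A=knight, B=knight, C=knight, D=knight, E=knave, F=knight}
In every consistent assignment, E is a knave.

E is a knave.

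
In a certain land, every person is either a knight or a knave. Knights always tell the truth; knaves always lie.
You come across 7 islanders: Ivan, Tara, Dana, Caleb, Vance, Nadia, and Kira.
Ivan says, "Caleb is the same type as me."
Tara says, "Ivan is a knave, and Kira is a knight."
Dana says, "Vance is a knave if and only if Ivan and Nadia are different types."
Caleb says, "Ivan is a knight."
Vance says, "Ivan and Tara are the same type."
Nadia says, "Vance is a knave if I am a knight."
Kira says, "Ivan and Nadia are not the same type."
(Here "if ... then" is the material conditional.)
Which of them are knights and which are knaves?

Since Ivan is a knight, "Caleb is the same type as me" needs to be True, which holds.
Tara is a knave, so "Ivan is a knave, and Kira is a knight" must be false — and it is.
As a knave, Dana's statement "Vance is a knave if and only if Ivan and Nadia are different types" should be false; it is.
As a knight, Caleb's statement "Ivan is a knight" should be True; it is.
Vance (knave): "Ivan and Tara are the same type" — false. ✓
As a knight, Nadia's statement "Vance is a knave if I am a knight" should be True; it is.
As a knave, Kira's statement "Ivan and Nadia are not the same type" should be false; it is.

Ivan is a knight, Tara is a knave, Dana is a knave, Caleb is a knight, Vance is a knave, Nadia is a knight, and Kira is a knave.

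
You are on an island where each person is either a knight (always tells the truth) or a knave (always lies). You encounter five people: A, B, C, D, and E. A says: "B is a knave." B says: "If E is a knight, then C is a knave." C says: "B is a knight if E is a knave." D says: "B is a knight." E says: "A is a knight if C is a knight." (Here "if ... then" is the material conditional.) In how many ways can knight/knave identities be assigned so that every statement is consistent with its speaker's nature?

Consistent assignments:
  A=knight, B=knave, C=knight, D=knave, E=knight
  A=knave, B=knight, C=knight, D=knight, E=knave

2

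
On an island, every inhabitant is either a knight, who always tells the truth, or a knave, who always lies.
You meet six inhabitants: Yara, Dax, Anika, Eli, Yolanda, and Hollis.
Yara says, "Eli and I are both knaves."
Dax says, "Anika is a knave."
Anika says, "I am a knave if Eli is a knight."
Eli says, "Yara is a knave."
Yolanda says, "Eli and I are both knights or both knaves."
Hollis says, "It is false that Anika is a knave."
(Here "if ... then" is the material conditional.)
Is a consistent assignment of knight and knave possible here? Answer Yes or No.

No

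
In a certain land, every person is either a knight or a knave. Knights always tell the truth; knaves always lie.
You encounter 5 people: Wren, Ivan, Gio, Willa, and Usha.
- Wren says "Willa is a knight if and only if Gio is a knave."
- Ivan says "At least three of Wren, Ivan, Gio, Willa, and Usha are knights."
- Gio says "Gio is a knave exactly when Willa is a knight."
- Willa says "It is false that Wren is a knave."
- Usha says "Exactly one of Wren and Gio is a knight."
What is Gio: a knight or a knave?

Gio is a knave.

Consistent assignments: {Wren=knave, Ivan=knave, Gio=knave, Willa=knave, Usha=knave}
In every consistent assignment, Gio is a knave.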